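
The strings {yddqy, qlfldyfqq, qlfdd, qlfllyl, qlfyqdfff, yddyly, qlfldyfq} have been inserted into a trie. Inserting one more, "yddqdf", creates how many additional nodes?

"yddq" is already a path in the trie; the remaining "df" must be added.
So 6 − 4 = 2 new nodes.

2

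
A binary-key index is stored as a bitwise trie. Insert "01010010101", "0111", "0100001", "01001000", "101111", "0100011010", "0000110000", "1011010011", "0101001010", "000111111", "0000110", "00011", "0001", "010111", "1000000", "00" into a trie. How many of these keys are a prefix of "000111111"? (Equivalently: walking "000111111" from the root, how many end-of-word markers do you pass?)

4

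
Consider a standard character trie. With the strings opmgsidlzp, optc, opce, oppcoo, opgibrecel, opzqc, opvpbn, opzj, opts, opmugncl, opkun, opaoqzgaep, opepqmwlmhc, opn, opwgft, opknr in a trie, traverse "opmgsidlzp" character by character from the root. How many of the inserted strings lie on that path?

1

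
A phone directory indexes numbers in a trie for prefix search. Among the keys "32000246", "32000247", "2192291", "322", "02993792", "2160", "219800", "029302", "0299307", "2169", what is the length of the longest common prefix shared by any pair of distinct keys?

7

The deepest shared node is where two words last agree before diverging.
e.g. "32000246" and "32000247" share the prefix "3200024" of length 7; no pair shares a longer one.
Longest shared-prefix length: 7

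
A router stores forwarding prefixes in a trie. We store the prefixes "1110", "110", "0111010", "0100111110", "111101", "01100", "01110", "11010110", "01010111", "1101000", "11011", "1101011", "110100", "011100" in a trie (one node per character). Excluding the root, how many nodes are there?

39

Trie structure (* marks end of a word):
(root)
├─ 0
│  └─ 1
│     ├─ 0
│     │  ├─ 0
│     │  │  └─ 1
│     │  │     └─ 1
│     │  │        └─ 1
│     │  │           └─ 1
│     │  │              └─ 1
│     │  │                 └─ 0 *
│     │  └─ 1
│     │     └─ 0
│     │        └─ 1
│     │           └─ 1
│     │              └─ 1 *
│     └─ 1
│        ├─ 0
│        │  └─ 0 *
│        └─ 1
│           └─ 0 *
│              ├─ 0 *
│              └─ 1
│                 └─ 0 *
└─ 1
   └─ 1
      ├─ 0 *
      │  └─ 1
      │     ├─ 0
      │     │  ├─ 0 *
      │     │  │  └─ 0 *
      │     │  └─ 1
      │     │     └─ 1 *
      │     │        └─ 0 *
      │     └─ 1 *
      └─ 1
         ├─ 0 *
         └─ 1
            └─ 0
               └─ 1 *
Counting every labelled node above: 39.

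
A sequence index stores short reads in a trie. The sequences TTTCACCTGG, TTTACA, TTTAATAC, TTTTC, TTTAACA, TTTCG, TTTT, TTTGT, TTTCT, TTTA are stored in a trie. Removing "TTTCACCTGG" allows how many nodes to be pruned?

6

Walk "TTTCACCTGG" from the leaf back toward the root, removing each node that no remaining word uses.
The suffix "ACCTGG" (6 nodes) is used only by "TTTCACCTGG"; the node for "TTTC" still has the child "G", so pruning stops there.
Nodes removed: 6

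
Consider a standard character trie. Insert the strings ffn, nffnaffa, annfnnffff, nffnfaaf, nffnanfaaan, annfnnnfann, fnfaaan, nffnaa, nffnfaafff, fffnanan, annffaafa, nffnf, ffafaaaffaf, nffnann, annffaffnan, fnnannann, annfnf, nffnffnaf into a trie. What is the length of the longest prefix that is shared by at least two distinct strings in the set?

Equivalently: take the maximum, over all pairs, of their longest common prefix length.
e.g. "nffnfaaf" and "nffnfaafff" share the prefix "nffnfaaf" of length 8; no pair shares a longer one.
Longest shared-prefix length: 8

8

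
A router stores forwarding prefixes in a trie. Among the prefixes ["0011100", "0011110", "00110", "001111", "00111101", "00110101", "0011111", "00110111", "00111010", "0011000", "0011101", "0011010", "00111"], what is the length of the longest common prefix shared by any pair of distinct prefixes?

The deepest shared node is where two words last agree before diverging.
"0011010" and "00110101" agree on "0011010" (7 characters) before diverging; nothing deeper is shared.
Longest shared-prefix length: 7

7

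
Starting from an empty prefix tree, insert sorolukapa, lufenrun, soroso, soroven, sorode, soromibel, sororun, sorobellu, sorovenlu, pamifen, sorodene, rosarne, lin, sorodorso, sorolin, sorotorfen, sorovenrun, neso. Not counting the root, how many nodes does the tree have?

Count nodes per top-level branch (shared prefixes stored once):
  'l'-branch (lin, lufenrun): 10 nodes
  'n'-branch (neso): 4 nodes
  'p'-branch (pamifen): 7 nodes
  'r'-branch (rosarne): 7 nodes
  's'-branch (sorobellu, sorode, sorodene, sorodorso, sorolin, sorolukapa, soromibel, sororun, soroso, sorotorfen, soroven, sorovenlu, sorovenrun): 49 nodes
Sum: 77

77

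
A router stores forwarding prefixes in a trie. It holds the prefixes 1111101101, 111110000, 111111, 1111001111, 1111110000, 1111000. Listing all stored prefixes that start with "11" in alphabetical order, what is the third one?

111110000

DFS of the "11" subtree visits, in order: "1111000", "1111001111", "111110000", "1111101101", "111111", "1111110000"
The 3rd is 111110000.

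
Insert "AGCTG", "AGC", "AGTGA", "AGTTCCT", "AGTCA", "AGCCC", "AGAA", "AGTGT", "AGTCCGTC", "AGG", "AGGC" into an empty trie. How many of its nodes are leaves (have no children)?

A leaf is a node with no children — equivalently, the end of a word that is not a proper prefix of any other stored word.
Those words: "AGAA", "AGCCC", "AGCTG", "AGGC", "AGTCA", "AGTCCGTC", "AGTGA", "AGTGT", "AGTTCCT"
Leaf count: 9

9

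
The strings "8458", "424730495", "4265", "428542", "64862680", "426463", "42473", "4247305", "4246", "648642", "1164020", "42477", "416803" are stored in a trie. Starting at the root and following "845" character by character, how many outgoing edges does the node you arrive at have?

1

Walk "845" from the root, arriving at one node.
Distinct next characters after "845": 8.
That node has 1 child edge.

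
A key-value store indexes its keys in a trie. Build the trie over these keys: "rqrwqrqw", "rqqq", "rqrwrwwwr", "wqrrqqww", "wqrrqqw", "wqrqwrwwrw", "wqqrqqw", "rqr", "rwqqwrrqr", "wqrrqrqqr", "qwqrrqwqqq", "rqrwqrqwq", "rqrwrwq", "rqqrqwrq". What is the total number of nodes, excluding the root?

64

Count nodes per top-level branch (shared prefixes stored once):
  'q'-branch (qwqrrqwqqq): 10 nodes
  'r'-branch (rqqq, rqqrqwrq, rqr, rqrwqrqw, rqrwqrqwq, rqrwrwq, rqrwrwwwr, rwqqwrrqr): 30 nodes
  'w'-branch (wqqrqqw, wqrqwrwwrw, wqrrqqw, wqrrqqww, wqrrqrqqr): 24 nodes
Sum: 64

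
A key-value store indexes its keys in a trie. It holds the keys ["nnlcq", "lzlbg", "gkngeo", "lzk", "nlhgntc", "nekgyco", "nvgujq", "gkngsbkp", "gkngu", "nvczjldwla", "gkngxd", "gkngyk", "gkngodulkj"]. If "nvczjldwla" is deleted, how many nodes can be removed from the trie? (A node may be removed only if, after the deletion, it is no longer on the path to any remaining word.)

8

Walk "nvczjldwla" from the leaf back toward the root, removing each node that no remaining word uses.
The suffix "czjldwla" (8 nodes) is used only by "nvczjldwla"; the node for "nv" still has the child "g", so pruning stops there.
Nodes removed: 8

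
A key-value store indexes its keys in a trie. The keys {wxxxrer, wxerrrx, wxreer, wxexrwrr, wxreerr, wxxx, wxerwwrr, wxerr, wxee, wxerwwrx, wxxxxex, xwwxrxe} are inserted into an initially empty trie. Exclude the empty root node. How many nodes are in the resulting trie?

38

For each word, the new-node count is its length minus the longest prefix already in the trie:
  "wxxxrer" → 7 new (w, x, x, x, r, e, r)
  "wxerrrx" → prefix "wx" already present; 5 new (e, r, r, r, x)
  "wxreer" → prefix "wx" already present; 4 new (r, e, e, r)
  "wxexrwrr" → prefix "wxe" already present; 5 new (x, r, w, r, r)
  "wxreerr" → prefix "wxreer" already present; 1 new (r)
  "wxxx" → prefix "wxxx" already present; 0 new (none)
  "wxerwwrr" → prefix "wxer" already present; 4 new (w, w, r, r)
  "wxerr" → prefix "wxerr" already present; 0 new (none)
  "wxee" → prefix "wxe" already present; 1 new (e)
  "wxerwwrx" → prefix "wxerwwr" already present; 1 new (x)
  "wxxxxex" → prefix "wxxx" already present; 3 new (x, e, x)
  "xwwxrxe" → 7 new (x, w, w, x, r, x, e)
Total nodes = 7 + 5 + 4 + 5 + 1 + 0 + 4 + 0 + 1 + 1 + 3 + 7 = 38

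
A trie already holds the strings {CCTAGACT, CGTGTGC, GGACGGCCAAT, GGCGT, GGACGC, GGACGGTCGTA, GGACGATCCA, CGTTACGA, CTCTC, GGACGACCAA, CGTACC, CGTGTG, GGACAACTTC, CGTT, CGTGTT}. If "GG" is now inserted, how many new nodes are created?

0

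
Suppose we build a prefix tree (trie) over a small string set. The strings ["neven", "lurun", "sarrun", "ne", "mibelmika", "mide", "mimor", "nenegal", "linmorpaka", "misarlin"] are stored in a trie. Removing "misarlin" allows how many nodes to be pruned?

6

After clearing the end-marker at "misarlin", prune upward until reaching a node still needed by another word.
The suffix "sarlin" (6 nodes) is used only by "misarlin"; the node for "mi" still has the child "b", so pruning stops there.
Nodes removed: 6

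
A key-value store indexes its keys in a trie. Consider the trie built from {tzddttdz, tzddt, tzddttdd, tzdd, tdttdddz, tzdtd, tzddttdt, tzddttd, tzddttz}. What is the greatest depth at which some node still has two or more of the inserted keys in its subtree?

7

The deepest shared node is where two words last agree before diverging.
e.g. "tzddttd" and "tzddttdd" share the prefix "tzddttd" of length 7; no pair shares a longer one.
Longest shared-prefix length: 7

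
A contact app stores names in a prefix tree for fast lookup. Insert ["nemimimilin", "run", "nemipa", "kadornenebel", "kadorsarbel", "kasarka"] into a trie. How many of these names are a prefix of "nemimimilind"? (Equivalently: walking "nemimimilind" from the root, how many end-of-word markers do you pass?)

Traverse "nemimimilind" character by character; count nodes along the way that are marked as word ends.
Prefixes of the query that are stored words: "nemimimilin"
Count: 1

1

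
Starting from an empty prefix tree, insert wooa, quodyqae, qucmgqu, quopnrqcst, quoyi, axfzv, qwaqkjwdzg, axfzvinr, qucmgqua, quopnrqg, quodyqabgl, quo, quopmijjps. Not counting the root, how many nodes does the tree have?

Trace insertions, counting only characters that open a new branch:
  "wooa" → 4 new (w, o, o, a)
  "quodyqae" → 8 new (q, u, o, d, y, q, a, e)
  "qucmgqu" → prefix "qu" already present; 5 new (c, m, g, q, u)
  "quopnrqcst" → prefix "quo" already present; 7 new (p, n, r, q, c, s, t)
  "quoyi" → prefix "quo" already present; 2 new (y, i)
  "axfzv" → 5 new (a, x, f, z, v)
  "qwaqkjwdzg" → prefix "q" already present; 9 new (w, a, q, k, j, w, d, z, g)
  "axfzvinr" → prefix "axfzv" already present; 3 new (i, n, r)
  "qucmgqua" → prefix "qucmgqu" already present; 1 new (a)
  "quopnrqg" → prefix "quopnrq" already present; 1 new (g)
  "quodyqabgl" → prefix "quodyqa" already present; 3 new (b, g, l)
  "quo" → prefix "quo" already present; 0 new (none)
  "quopmijjps" → prefix "quop" already present; 6 new (m, i, j, j, p, s)
Total nodes = 4 + 8 + 5 + 7 + 2 + 5 + 9 + 3 + 1 + 1 + 3 + 0 + 6 = 54

54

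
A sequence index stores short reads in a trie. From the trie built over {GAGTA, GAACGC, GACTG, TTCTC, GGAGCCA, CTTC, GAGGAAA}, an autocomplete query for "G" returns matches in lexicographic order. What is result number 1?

GAACGC

DFS of the "G" subtree visits, in order: "GAACGC", "GACTG", "GAGGAAA", "GAGTA", "GGAGCCA"
Position 1: GAACGC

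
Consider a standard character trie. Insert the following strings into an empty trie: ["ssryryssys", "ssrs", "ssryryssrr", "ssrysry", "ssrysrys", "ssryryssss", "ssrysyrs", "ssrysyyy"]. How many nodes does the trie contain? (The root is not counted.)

Trace insertions, counting only characters that open a new branch:
  "ssryryssys" → 10 new (s, s, r, y, r, y, s, s, y, s)
  "ssrs" → prefix "ssr" already present; 1 new (s)
  "ssryryssrr" → prefix "ssryryss" already present; 2 new (r, r)
  "ssrysry" → prefix "ssry" already present; 3 new (s, r, y)
  "ssrysrys" → prefix "ssrysry" already present; 1 new (s)
  "ssryryssss" → prefix "ssryryss" already present; 2 new (s, s)
  "ssrysyrs" → prefix "ssrys" already present; 3 new (y, r, s)
  "ssrysyyy" → prefix "ssrysy" already present; 2 new (y, y)
Total nodes = 10 + 1 + 2 + 3 + 1 + 2 + 3 + 2 = 24

24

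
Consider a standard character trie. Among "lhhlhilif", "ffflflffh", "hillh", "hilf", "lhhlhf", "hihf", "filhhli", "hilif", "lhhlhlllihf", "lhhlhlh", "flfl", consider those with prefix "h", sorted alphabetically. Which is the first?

Filter for "h…" and sort: "hihf", "hilf", "hilif", "hillh"
The 1st is hihf.

hihf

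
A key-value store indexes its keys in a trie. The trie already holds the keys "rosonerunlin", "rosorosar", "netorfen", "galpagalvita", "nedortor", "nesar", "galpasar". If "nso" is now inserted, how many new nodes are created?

2

Walking "nso" from the root, the first 1 characters ("n") follow existing edges; "s" is the first miss.
Each of the 2 remaining characters creates one node.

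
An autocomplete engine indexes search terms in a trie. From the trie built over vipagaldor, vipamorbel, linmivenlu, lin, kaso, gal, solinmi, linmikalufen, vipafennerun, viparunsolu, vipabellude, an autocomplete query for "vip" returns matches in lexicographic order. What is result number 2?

vipafennerun

Filter for "vip…" and sort: "vipabellude", "vipafennerun", "vipagaldor", "vipamorbel", "viparunsolu"
The 2nd is vipafennerun.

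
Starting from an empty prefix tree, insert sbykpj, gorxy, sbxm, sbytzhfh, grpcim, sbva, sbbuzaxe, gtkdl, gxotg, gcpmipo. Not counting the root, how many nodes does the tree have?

45

Trace insertions, counting only characters that open a new branch:
  "sbykpj" → 6 new (s, b, y, k, p, j)
  "gorxy" → 5 new (g, o, r, x, y)
  "sbxm" → prefix "sb" already present; 2 new (x, m)
  "sbytzhfh" → prefix "sby" already present; 5 new (t, z, h, f, h)
  "grpcim" → prefix "g" already present; 5 new (r, p, c, i, m)
  "sbva" → prefix "sb" already present; 2 new (v, a)
  "sbbuzaxe" → prefix "sb" already present; 6 new (b, u, z, a, x, e)
  "gtkdl" → prefix "g" already present; 4 new (t, k, d, l)
  "gxotg" → prefix "g" already present; 4 new (x, o, t, g)
  "gcpmipo" → prefix "g" already present; 6 new (c, p, m, i, p, o)
Total nodes = 6 + 5 + 2 + 5 + 5 + 2 + 6 + 4 + 4 + 6 = 45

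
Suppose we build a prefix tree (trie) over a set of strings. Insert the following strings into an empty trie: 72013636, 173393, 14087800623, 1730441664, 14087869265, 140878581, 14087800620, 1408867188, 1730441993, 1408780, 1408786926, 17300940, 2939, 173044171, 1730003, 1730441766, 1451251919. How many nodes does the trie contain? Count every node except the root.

71

Count nodes per top-level branch (shared prefixes stored once):
  '1'-branch (1408780, 14087800620, 14087800623, 140878581, 1408786926, 14087869265, 1408867188, 1451251919, 1730003, 17300940, 1730441664, 173044171, 1730441766, 1730441993, 173393): 59 nodes
  '2'-branch (2939): 4 nodes
  '7'-branch (72013636): 8 nodes
Sum: 71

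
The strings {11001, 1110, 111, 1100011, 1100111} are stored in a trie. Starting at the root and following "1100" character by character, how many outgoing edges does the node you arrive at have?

2

Follow the path "1100" to its node, then look at its outgoing edges.
Characters that immediately follow "1100" among the stored strings: {0, 1}.
That node has 2 child edges.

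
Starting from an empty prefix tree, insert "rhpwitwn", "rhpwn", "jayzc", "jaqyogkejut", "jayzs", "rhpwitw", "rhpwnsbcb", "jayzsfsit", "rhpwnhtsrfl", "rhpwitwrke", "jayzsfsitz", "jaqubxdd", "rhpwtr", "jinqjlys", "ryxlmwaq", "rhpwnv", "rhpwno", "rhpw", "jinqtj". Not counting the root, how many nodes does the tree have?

Trace insertions, counting only characters that open a new branch:
  "rhpwitwn" → 8 new (r, h, p, w, i, t, w, n)
  "rhpwn" → prefix "rhpw" already present; 1 new (n)
  "jayzc" → 5 new (j, a, y, z, c)
  "jaqyogkejut" → prefix "ja" already present; 9 new (q, y, o, g, k, e, j, u, t)
  "jayzs" → prefix "jayz" already present; 1 new (s)
  "rhpwitw" → prefix "rhpwitw" already present; 0 new (none)
  "rhpwnsbcb" → prefix "rhpwn" already present; 4 new (s, b, c, b)
  "jayzsfsit" → prefix "jayzs" already present; 4 new (f, s, i, t)
  "rhpwnhtsrfl" → prefix "rhpwn" already present; 6 new (h, t, s, r, f, l)
  "rhpwitwrke" → prefix "rhpwitw" already present; 3 new (r, k, e)
  "jayzsfsitz" → prefix "jayzsfsit" already present; 1 new (z)
  "jaqubxdd" → prefix "jaq" already present; 5 new (u, b, x, d, d)
  "rhpwtr" → prefix "rhpw" already present; 2 new (t, r)
  "jinqjlys" → prefix "j" already present; 7 new (i, n, q, j, l, y, s)
  "ryxlmwaq" → prefix "r" already present; 7 new (y, x, l, m, w, a, q)
  "rhpwnv" → prefix "rhpwn" already present; 1 new (v)
  "rhpwno" → prefix "rhpwn" already present; 1 new (o)
  "rhpw" → prefix "rhpw" already present; 0 new (none)
  "jinqtj" → prefix "jinq" already present; 2 new (t, j)
Total nodes = 8 + 1 + 5 + 9 + 1 + 0 + 4 + 4 + 6 + 3 + 1 + 5 + 2 + 7 + 7 + 1 + 1 + 0 + 2 = 67

67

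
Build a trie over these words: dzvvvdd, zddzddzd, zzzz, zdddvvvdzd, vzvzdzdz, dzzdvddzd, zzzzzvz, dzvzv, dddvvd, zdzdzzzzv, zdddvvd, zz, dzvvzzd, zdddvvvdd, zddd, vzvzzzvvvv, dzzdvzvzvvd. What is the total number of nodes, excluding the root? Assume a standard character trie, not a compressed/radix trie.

74

Trace insertions, counting only characters that open a new branch:
  "dzvvvdd" → 7 new (d, z, v, v, v, d, d)
  "zddzddzd" → 8 new (z, d, d, z, d, d, z, d)
  "zzzz" → prefix "z" already present; 3 new (z, z, z)
  "zdddvvvdzd" → prefix "zdd" already present; 7 new (d, v, v, v, d, z, d)
  "vzvzdzdz" → 8 new (v, z, v, z, d, z, d, z)
  "dzzdvddzd" → prefix "dz" already present; 7 new (z, d, v, d, d, z, d)
  "zzzzzvz" → prefix "zzzz" already present; 3 new (z, v, z)
  "dzvzv" → prefix "dzv" already present; 2 new (z, v)
  "dddvvd" → prefix "d" already present; 5 new (d, d, v, v, d)
  "zdzdzzzzv" → prefix "zd" already present; 7 new (z, d, z, z, z, z, v)
  "zdddvvd" → prefix "zdddvv" already present; 1 new (d)
  "zz" → prefix "zz" already present; 0 new (none)
  "dzvvzzd" → prefix "dzvv" already present; 3 new (z, z, d)
  "zdddvvvdd" → prefix "zdddvvvd" already present; 1 new (d)
  "zddd" → prefix "zddd" already present; 0 new (none)
  "vzvzzzvvvv" → prefix "vzvz" already present; 6 new (z, z, v, v, v, v)
  "dzzdvzvzvvd" → prefix "dzzdv" already present; 6 new (z, v, z, v, v, d)
Total nodes = 7 + 8 + 3 + 7 + 8 + 7 + 3 + 2 + 5 + 7 + 1 + 0 + 3 + 1 + 0 + 6 + 6 = 74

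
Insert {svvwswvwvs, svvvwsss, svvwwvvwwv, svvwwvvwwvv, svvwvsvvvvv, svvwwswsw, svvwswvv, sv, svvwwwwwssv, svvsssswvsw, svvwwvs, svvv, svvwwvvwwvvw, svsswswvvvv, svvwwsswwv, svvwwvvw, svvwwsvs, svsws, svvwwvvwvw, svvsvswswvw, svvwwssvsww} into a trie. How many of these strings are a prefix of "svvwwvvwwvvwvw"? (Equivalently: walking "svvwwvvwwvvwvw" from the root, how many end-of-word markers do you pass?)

Walk "svvwwvvwwvvwvw" from the root; an end-of-word marker is hit whenever a stored word is a prefix of "svvwwvvwwvvwvw".
Prefixes of the query that are stored words: "sv", "svvwwvvw", "svvwwvvwwv", "svvwwvvwwvv", "svvwwvvwwvvw"
Count: 5

5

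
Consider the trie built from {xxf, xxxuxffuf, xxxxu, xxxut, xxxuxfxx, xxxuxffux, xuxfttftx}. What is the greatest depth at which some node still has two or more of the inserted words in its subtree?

Look for the deepest trie node that still has at least two words in its subtree.
"xxxuxffuf" and "xxxuxffux" agree on "xxxuxffu" (8 characters) before diverging; nothing deeper is shared.
Longest shared-prefix length: 8

8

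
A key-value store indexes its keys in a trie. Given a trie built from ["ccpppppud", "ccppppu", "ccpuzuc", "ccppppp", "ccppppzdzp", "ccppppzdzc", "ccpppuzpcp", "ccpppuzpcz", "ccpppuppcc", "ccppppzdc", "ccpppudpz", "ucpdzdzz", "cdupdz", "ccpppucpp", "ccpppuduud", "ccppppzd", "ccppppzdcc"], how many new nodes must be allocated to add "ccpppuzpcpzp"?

2

Walking "ccpppuzpcpzp" from the root, the first 10 characters ("ccpppuzpcp") follow existing edges; "z" is the first miss.
New nodes needed: |"ccpppuzpcpzp"| − 10 = 12 − 10 = 2.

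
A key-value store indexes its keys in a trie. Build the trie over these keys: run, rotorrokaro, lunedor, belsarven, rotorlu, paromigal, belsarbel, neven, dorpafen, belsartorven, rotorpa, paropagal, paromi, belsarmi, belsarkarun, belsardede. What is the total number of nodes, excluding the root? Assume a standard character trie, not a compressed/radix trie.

Insert word by word; a character creates a node only if that edge doesn't already exist:
  "run" → 3 new (r, u, n)
  "rotorrokaro" → prefix "r" already present; 10 new (o, t, o, r, r, o, k, a, r, o)
  "lunedor" → 7 new (l, u, n, e, d, o, r)
  "belsarven" → 9 new (b, e, l, s, a, r, v, e, n)
  "rotorlu" → prefix "rotor" already present; 2 new (l, u)
  "paromigal" → 9 new (p, a, r, o, m, i, g, a, l)
  "belsarbel" → prefix "belsar" already present; 3 new (b, e, l)
  "neven" → 5 new (n, e, v, e, n)
  "dorpafen" → 8 new (d, o, r, p, a, f, e, n)
  "belsartorven" → prefix "belsar" already present; 6 new (t, o, r, v, e, n)
  "rotorpa" → prefix "rotor" already present; 2 new (p, a)
  "paropagal" → prefix "paro" already present; 5 new (p, a, g, a, l)
  "paromi" → prefix "paromi" already present; 0 new (none)
  "belsarmi" → prefix "belsar" already present; 2 new (m, i)
  "belsarkarun" → prefix "belsar" already present; 5 new (k, a, r, u, n)
  "belsardede" → prefix "belsar" already present; 4 new (d, e, d, e)
Total nodes = 3 + 10 + 7 + 9 + 2 + 9 + 3 + 5 + 8 + 6 + 2 + 5 + 0 + 2 + 5 + 4 = 80

80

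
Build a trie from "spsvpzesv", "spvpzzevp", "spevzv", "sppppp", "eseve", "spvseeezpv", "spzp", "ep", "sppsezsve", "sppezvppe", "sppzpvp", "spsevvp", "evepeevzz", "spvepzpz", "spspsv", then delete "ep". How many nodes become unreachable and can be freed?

1

After clearing the end-marker at "ep", prune upward until reaching a node still needed by another word.
The suffix "p" (1 node) is used only by "ep"; the node for "e" still has the child "s", so pruning stops there.
Nodes removed: 1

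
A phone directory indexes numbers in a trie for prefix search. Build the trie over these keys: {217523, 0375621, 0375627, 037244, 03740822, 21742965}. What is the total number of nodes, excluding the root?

27

Trie structure (* marks end of a word):
(root)
├─ 0
│  └─ 3
│     └─ 7
│        ├─ 2
│        │  └─ 4
│        │     └─ 4 *
│        ├─ 4
│        │  └─ 0
│        │     └─ 8
│        │        └─ 2
│        │           └─ 2 *
│        └─ 5
│           └─ 6
│              └─ 2
│                 ├─ 1 *
│                 └─ 7 *
└─ 2
   └─ 1
      └─ 7
         ├─ 4
         │  └─ 2
         │     └─ 9
         │        └─ 6
         │           └─ 5 *
         └─ 5
            └─ 2
               └─ 3 *
Counting every labelled node above: 27.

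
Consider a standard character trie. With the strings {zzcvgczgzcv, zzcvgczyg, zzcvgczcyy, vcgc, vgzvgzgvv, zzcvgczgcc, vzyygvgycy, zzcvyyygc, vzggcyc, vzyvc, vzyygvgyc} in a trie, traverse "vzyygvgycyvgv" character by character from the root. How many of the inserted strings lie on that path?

2

Walk "vzyygvgycyvgv" from the root; an end-of-word marker is hit whenever a stored word is a prefix of "vzyygvgycyvgv".
Prefixes of the query that are stored words: "vzyygvgyc", "vzyygvgycy"
Count: 2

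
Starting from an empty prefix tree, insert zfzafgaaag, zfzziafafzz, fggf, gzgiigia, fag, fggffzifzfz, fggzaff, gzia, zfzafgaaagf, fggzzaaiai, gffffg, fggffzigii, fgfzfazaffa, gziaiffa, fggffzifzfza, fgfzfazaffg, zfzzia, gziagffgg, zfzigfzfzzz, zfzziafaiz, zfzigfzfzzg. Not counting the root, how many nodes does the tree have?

91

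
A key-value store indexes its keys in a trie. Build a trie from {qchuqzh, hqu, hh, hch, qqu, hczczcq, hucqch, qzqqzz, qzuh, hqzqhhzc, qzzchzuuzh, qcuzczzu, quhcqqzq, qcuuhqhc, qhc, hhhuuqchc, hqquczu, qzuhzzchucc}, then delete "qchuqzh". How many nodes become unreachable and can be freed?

5

A node on "qchuqzh"'s path can go only if nothing else ends at it or branches off below it.
The suffix "huqzh" (5 nodes) is used only by "qchuqzh"; the node for "qc" still has the child "u", so pruning stops there.
Nodes removed: 5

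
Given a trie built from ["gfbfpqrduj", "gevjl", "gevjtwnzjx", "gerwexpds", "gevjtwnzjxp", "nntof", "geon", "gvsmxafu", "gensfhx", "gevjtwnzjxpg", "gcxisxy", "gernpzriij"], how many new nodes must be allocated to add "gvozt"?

3

Walking "gvozt" from the root, the first 2 characters ("gv") follow existing edges; "o" is the first miss.
So 5 − 2 = 3 new nodes.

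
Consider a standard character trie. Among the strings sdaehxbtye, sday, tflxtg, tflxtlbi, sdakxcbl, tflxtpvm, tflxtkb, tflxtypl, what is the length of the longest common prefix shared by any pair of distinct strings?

The deepest shared node is where two words last agree before diverging.
"tflxtg" and "tflxtkb" agree on "tflxt" (5 characters) before diverging; nothing deeper is shared.
Longest shared-prefix length: 5

5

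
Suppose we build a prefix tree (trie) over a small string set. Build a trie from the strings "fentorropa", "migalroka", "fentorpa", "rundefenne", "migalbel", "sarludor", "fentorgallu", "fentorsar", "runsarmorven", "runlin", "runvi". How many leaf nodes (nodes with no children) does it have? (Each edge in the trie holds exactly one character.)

Leaves are exactly the stored words that no other stored word extends.
Those words: "fentorgallu", "fentorpa", "fentorropa", "fentorsar", "migalbel", "migalroka", "rundefenne", "runlin", "runsarmorven", "runvi", "sarludor"
Leaf count: 11

11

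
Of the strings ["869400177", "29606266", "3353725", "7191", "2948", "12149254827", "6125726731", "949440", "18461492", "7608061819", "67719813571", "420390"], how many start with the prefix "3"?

Walk to "3"; the words in its subtree are exactly those with that prefix.
Words under "3": 3353725
Count: 1

1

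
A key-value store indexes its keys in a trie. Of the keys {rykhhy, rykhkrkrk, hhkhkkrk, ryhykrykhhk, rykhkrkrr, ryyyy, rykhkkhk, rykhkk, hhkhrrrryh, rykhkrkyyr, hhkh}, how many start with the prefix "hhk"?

3

Traverse to the node for "hhk", then collect every word in that subtree.
Matches: "hhkh", "hhkhkkrk", "hhkhrrrryh"
Count: 3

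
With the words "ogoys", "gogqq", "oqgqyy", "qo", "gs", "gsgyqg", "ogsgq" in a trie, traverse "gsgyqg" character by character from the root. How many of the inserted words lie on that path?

Check each prefix of "gsgyqg" against the stored set — each match is an end-marker on the path.
Prefixes of the query that are stored words: "gs", "gsgyqg"
Count: 2

2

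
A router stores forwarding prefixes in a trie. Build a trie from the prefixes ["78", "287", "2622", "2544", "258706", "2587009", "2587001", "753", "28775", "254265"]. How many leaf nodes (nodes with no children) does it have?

9

A leaf is a node with no children — equivalently, the end of a word that is not a proper prefix of any other stored word.
Those words: "254265", "2544", "2587001", "2587009", "258706", "2622", "28775", "753", "78"
Leaf count: 9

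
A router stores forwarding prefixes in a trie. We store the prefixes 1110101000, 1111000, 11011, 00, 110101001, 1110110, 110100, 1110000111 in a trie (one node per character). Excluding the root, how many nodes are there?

Insert word by word; a character creates a node only if that edge doesn't already exist:
  "1110101000" → 10 new (1, 1, 1, 0, 1, 0, 1, 0, 0, 0)
  "1111000" → prefix "111" already present; 4 new (1, 0, 0, 0)
  "11011" → prefix "11" already present; 3 new (0, 1, 1)
  "00" → 2 new (0, 0)
  "110101001" → prefix "1101" already present; 5 new (0, 1, 0, 0, 1)
  "1110110" → prefix "11101" already present; 2 new (1, 0)
  "110100" → prefix "11010" already present; 1 new (0)
  "1110000111" → prefix "1110" already present; 6 new (0, 0, 0, 1, 1, 1)
Total nodes = 10 + 4 + 3 + 2 + 5 + 2 + 1 + 6 = 33

33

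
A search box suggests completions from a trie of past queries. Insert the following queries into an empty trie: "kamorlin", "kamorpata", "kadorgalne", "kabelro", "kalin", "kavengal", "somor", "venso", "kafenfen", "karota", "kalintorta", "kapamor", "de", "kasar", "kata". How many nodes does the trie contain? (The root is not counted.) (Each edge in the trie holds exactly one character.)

71

For each word, the new-node count is its length minus the longest prefix already in the trie:
  "kamorlin" → 8 new (k, a, m, o, r, l, i, n)
  "kamorpata" → prefix "kamor" already present; 4 new (p, a, t, a)
  "kadorgalne" → prefix "ka" already present; 8 new (d, o, r, g, a, l, n, e)
  "kabelro" → prefix "ka" already present; 5 new (b, e, l, r, o)
  "kalin" → prefix "ka" already present; 3 new (l, i, n)
  "kavengal" → prefix "ka" already present; 6 new (v, e, n, g, a, l)
  "somor" → 5 new (s, o, m, o, r)
  "venso" → 5 new (v, e, n, s, o)
  "kafenfen" → prefix "ka" already present; 6 new (f, e, n, f, e, n)
  "karota" → prefix "ka" already present; 4 new (r, o, t, a)
  "kalintorta" → prefix "kalin" already present; 5 new (t, o, r, t, a)
  "kapamor" → prefix "ka" already present; 5 new (p, a, m, o, r)
  "de" → 2 new (d, e)
  "kasar" → prefix "ka" already present; 3 new (s, a, r)
  "kata" → prefix "ka" already present; 2 new (t, a)
Total nodes = 8 + 4 + 8 + 5 + 3 + 6 + 5 + 5 + 6 + 4 + 5 + 5 + 2 + 3 + 2 = 71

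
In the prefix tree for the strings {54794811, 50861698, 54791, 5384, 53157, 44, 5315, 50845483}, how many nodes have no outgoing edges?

Leaves are exactly the stored words that no other stored word extends.
Those words: "44", "50845483", "50861698", "53157", "5384", "54791", "54794811"
Leaf count: 7

7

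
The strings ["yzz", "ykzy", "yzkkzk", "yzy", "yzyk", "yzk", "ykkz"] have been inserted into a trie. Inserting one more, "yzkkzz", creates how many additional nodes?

"yzkkz" is already a path in the trie; the remaining "z" must be added.
Each of the 1 remaining characters creates one node.

1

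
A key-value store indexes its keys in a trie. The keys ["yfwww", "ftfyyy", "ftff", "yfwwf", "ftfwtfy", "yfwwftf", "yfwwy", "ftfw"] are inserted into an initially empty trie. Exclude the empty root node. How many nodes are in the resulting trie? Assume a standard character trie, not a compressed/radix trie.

Trace insertions, counting only characters that open a new branch:
  "yfwww" → 5 new (y, f, w, w, w)
  "ftfyyy" → 6 new (f, t, f, y, y, y)
  "ftff" → prefix "ftf" already present; 1 new (f)
  "yfwwf" → prefix "yfww" already present; 1 new (f)
  "ftfwtfy" → prefix "ftf" already present; 4 new (w, t, f, y)
  "yfwwftf" → prefix "yfwwf" already present; 2 new (t, f)
  "yfwwy" → prefix "yfww" already present; 1 new (y)
  "ftfw" → prefix "ftfw" already present; 0 new (none)
Total nodes = 5 + 6 + 1 + 1 + 4 + 2 + 1 + 0 = 20

20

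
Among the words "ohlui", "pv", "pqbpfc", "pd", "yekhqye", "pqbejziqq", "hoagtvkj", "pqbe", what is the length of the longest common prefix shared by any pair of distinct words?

4

The deepest shared node is where two words last agree before diverging.
e.g. "pqbe" and "pqbejziqq" share the prefix "pqbe" of length 4; no pair shares a longer one.
Longest shared-prefix length: 4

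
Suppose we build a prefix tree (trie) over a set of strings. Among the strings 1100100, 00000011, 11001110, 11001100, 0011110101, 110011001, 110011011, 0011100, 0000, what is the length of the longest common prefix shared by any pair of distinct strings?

8

Equivalently: take the maximum, over all pairs, of their longest common prefix length.
e.g. "11001100" and "110011001" share the prefix "11001100" of length 8; no pair shares a longer one.
Longest shared-prefix length: 8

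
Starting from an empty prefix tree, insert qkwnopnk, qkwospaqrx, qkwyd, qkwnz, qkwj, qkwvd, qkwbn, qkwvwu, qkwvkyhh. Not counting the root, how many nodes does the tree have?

For each word, the new-node count is its length minus the longest prefix already in the trie:
  "qkwnopnk" → 8 new (q, k, w, n, o, p, n, k)
  "qkwospaqrx" → prefix "qkw" already present; 7 new (o, s, p, a, q, r, x)
  "qkwyd" → prefix "qkw" already present; 2 new (y, d)
  "qkwnz" → prefix "qkwn" already present; 1 new (z)
  "qkwj" → prefix "qkw" already present; 1 new (j)
  "qkwvd" → prefix "qkw" already present; 2 new (v, d)
  "qkwbn" → prefix "qkw" already present; 2 new (b, n)
  "qkwvwu" → prefix "qkwv" already present; 2 new (w, u)
  "qkwvkyhh" → prefix "qkwv" already present; 4 new (k, y, h, h)
Total nodes = 8 + 7 + 2 + 1 + 1 + 2 + 2 + 2 + 4 = 29

29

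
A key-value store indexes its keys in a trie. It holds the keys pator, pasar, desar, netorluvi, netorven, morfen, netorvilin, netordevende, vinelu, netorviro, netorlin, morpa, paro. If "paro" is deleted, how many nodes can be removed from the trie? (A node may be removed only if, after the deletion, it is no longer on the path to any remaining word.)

Walk "paro" from the leaf back toward the root, removing each node that no remaining word uses.
The suffix "ro" (2 nodes) is used only by "paro"; the node for "pa" still has the child "t", so pruning stops there.
Nodes removed: 2

2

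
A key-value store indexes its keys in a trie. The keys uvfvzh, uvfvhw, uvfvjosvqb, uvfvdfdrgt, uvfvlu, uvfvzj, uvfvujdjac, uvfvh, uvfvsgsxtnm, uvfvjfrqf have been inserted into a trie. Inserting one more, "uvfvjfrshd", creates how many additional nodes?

"uvfvjfr" is already a path in the trie; the remaining "shd" must be added.
So 10 − 7 = 3 new nodes.

3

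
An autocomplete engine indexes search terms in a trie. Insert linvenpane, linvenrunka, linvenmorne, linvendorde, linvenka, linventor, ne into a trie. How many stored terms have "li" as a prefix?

Filter for entries beginning with "li":
Words under "li": linvendorde, linvenka, linvenmorne, linvenpane, linvenrunka, linventor
Count: 6

6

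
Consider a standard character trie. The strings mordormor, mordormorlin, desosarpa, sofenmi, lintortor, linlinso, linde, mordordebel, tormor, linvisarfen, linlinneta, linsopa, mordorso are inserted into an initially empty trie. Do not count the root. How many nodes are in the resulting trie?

73

For each word, the new-node count is its length minus the longest prefix already in the trie:
  "mordormor" → 9 new (m, o, r, d, o, r, m, o, r)
  "mordormorlin" → prefix "mordormor" already present; 3 new (l, i, n)
  "desosarpa" → 9 new (d, e, s, o, s, a, r, p, a)
  "sofenmi" → 7 new (s, o, f, e, n, m, i)
  "lintortor" → 9 new (l, i, n, t, o, r, t, o, r)
  "linlinso" → prefix "lin" already present; 5 new (l, i, n, s, o)
  "linde" → prefix "lin" already present; 2 new (d, e)
  "mordordebel" → prefix "mordor" already present; 5 new (d, e, b, e, l)
  "tormor" → 6 new (t, o, r, m, o, r)
  "linvisarfen" → prefix "lin" already present; 8 new (v, i, s, a, r, f, e, n)
  "linlinneta" → prefix "linlin" already present; 4 new (n, e, t, a)
  "linsopa" → prefix "lin" already present; 4 new (s, o, p, a)
  "mordorso" → prefix "mordor" already present; 2 new (s, o)
Total nodes = 9 + 3 + 9 + 7 + 9 + 5 + 2 + 5 + 6 + 8 + 4 + 4 + 2 = 73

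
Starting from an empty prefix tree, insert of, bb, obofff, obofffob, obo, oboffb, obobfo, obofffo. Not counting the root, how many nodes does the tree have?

15

For each word, the new-node count is its length minus the longest prefix already in the trie:
  "of" → 2 new (o, f)
  "bb" → 2 new (b, b)
  "obofff" → prefix "o" already present; 5 new (b, o, f, f, f)
  "obofffob" → prefix "obofff" already present; 2 new (o, b)
  "obo" → prefix "obo" already present; 0 new (none)
  "oboffb" → prefix "oboff" already present; 1 new (b)
  "obobfo" → prefix "obo" already present; 3 new (b, f, o)
  "obofffo" → prefix "obofffo" already present; 0 new (none)
Total nodes = 2 + 2 + 5 + 2 + 0 + 1 + 3 + 0 = 15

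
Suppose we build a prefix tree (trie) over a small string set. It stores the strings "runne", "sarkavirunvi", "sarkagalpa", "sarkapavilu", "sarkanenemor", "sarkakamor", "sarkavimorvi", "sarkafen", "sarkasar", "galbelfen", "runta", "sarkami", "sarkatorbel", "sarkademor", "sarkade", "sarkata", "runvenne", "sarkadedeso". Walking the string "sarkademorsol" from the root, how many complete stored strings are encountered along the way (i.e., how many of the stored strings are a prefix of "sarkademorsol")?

2

Traverse "sarkademorsol" character by character; count nodes along the way that are marked as word ends.
Prefixes of the query that are stored words: "sarkade", "sarkademor"
Count: 2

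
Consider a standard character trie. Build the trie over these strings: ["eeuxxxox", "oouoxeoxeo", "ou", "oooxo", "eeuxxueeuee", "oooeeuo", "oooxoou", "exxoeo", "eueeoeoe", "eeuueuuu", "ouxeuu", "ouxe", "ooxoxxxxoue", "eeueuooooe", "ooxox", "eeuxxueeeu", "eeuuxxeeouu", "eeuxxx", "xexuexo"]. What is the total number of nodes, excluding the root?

For each word, the new-node count is its length minus the longest prefix already in the trie:
  "eeuxxxox" → 8 new (e, e, u, x, x, x, o, x)
  "oouoxeoxeo" → 10 new (o, o, u, o, x, e, o, x, e, o)
  "ou" → prefix "o" already present; 1 new (u)
  "oooxo" → prefix "oo" already present; 3 new (o, x, o)
  "eeuxxueeuee" → prefix "eeuxx" already present; 6 new (u, e, e, u, e, e)
  "oooeeuo" → prefix "ooo" already present; 4 new (e, e, u, o)
  "oooxoou" → prefix "oooxo" already present; 2 new (o, u)
  "exxoeo" → prefix "e" already present; 5 new (x, x, o, e, o)
  "eueeoeoe" → prefix "e" already present; 7 new (u, e, e, o, e, o, e)
  "eeuueuuu" → prefix "eeu" already present; 5 new (u, e, u, u, u)
  "ouxeuu" → prefix "ou" already present; 4 new (x, e, u, u)
  "ouxe" → prefix "ouxe" already present; 0 new (none)
  "ooxoxxxxoue" → prefix "oo" already present; 9 new (x, o, x, x, x, x, o, u, e)
  "eeueuooooe" → prefix "eeu" already present; 7 new (e, u, o, o, o, o, e)
  "ooxox" → prefix "ooxox" already present; 0 new (none)
  "eeuxxueeeu" → prefix "eeuxxuee" already present; 2 new (e, u)
  "eeuuxxeeouu" → prefix "eeuu" already present; 7 new (x, x, e, e, o, u, u)
  "eeuxxx" → prefix "eeuxxx" already present; 0 new (none)
  "xexuexo" → 7 new (x, e, x, u, e, x, o)
Total nodes = 8 + 10 + 1 + 3 + 6 + 4 + 2 + 5 + 7 + 5 + 4 + 0 + 9 + 7 + 0 + 2 + 7 + 0 + 7 = 87

87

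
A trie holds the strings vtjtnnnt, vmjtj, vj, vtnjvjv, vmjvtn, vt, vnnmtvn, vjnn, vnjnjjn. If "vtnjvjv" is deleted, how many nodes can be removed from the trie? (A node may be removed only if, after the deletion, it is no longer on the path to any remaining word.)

After clearing the end-marker at "vtnjvjv", prune upward until reaching a node still needed by another word.
The suffix "njvjv" (5 nodes) is used only by "vtnjvjv"; the node for "vt" still has the child "j", so pruning stops there.
Nodes removed: 5

5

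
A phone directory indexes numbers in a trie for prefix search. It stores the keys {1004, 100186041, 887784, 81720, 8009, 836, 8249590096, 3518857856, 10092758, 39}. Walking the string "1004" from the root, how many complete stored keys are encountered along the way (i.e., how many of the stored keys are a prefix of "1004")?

Walk "1004" from the root; an end-of-word marker is hit whenever a stored word is a prefix of "1004".
Prefixes of the query that are stored words: "1004"
Count: 1

1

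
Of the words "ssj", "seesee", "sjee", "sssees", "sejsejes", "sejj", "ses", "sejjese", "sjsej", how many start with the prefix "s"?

Filter for entries beginning with "s":
Matches: "seesee", "sejj", "sejjese", "sejsejes", "ses", "sjee", "sjsej", "ssj", "sssees"
Count: 9

9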